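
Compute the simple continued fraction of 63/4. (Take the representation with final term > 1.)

63 = 15*4 + 3
4 = 1*3 + 1
3 = 3*1 + 0  (stop)
So 63/4 = [15; 1, 3].

[15; 1, 3]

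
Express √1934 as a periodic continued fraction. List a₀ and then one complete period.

a₀ = ⌊√1934⌋ = 43.

[43; 1, 42, 1, 86]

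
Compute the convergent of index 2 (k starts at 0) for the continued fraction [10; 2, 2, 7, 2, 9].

Using pₖ = aₖpₖ₋₁ + pₖ₋₂, qₖ = aₖqₖ₋₁ + qₖ₋₂ (with p₋₁=1, p₋₂=0, q₋₁=0, q₋₂=1):
  k=0: a=10, p=10, q=1
  k=1: a=2, p=21, q=2
  k=2: a=2, p=52, q=5

52/5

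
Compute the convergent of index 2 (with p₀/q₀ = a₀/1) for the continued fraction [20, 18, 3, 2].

1103/55

Using pₖ = aₖpₖ₋₁ + pₖ₋₂, qₖ = aₖqₖ₋₁ + qₖ₋₂ (with p₋₁=1, p₋₂=0, q₋₁=0, q₋₂=1):
  k=0: a=20, p=20, q=1
  k=1: a=18, p=361, q=18
  k=2: a=3, p=1103, q=55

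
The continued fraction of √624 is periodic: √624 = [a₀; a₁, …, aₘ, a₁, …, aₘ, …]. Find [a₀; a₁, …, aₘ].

a₀ = ⌊√624⌋ = 24.
With m₀=0, d₀=1 and mₖ₊₁ = dₖaₖ − mₖ, dₖ₊₁ = (n − mₖ₊₁²)/dₖ, aₖ₊₁ = ⌊(a₀+mₖ₊₁)/dₖ₊₁⌋:
  k=1: m=24, d=48, a=1
  k=2: m=24, d=1, a=48
d=1 and a=2a₀=48 at k=2, so the next step gives (m, d) = (24, 48) again — its k=1 value — and the period has length 2.

[24; 1, 48]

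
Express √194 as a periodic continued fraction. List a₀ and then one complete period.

a₀ = ⌊√194⌋ = 13.

[13; 1, 12, 1, 26]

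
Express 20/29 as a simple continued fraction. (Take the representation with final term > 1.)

20 = 0*29 + 20
29 = 1*20 + 9
20 = 2*9 + 2
9 = 4*2 + 1
2 = 2*1 + 0  (stop)
So 20/29 = [0; 1, 2, 4, 2].

[0; 1, 2, 4, 2]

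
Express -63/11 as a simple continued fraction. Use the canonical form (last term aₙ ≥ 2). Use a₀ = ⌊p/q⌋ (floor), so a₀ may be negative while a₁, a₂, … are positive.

[-6; 3, 1, 2]

-63 = -6×11 + 3
11 = 3×3 + 2
3 = 1×2 + 1
2 = 2×1 + 0  (stop)
So -63/11 = [-6; 3, 1, 2].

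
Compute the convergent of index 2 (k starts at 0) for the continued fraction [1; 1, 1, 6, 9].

Using pₖ = aₖpₖ₋₁ + pₖ₋₂, qₖ = aₖqₖ₋₁ + qₖ₋₂ (with p₋₁=1, p₋₂=0, q₋₁=0, q₋₂=1):
  k=0: a=1, p=1, q=1
  k=1: a=1, p=2, q=1
  k=2: a=1, p=3, q=2

3/2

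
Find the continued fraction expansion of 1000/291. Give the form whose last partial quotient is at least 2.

1000 = 3×291 + 127
291 = 2×127 + 37
127 = 3×37 + 16
37 = 2×16 + 5
16 = 3×5 + 1
5 = 5×1 + 0  (stop)
So 1000/291 = [3; 2, 3, 2, 3, 5].

[3; 2, 3, 2, 3, 5]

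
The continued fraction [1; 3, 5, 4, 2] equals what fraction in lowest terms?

Fold from the inside: start with 2/1.
  4 + 1/2 = 9/2
  5 + 2/9 = 47/9
  3 + 9/47 = 150/47
  1 + 47/150 = 197/150

197/150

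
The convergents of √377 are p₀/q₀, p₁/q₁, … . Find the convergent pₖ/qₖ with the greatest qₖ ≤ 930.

√377 = [19; 2, 2, 2, 38, …] (period length 4).
Convergents:
  p_0/q_0 = 19/1
  p_1/q_1 = 39/2
  p_2/q_2 = 97/5
  p_3/q_3 = 233/12
  p_4/q_4 = 8951/461
  p_5/q_5 = 18135/934
q_4 = 461 ≤ 930 < 934 = q_5, so the answer is 8951/461.

8951/461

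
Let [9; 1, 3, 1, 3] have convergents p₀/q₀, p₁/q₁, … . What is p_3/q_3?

49/5

Using pₖ = aₖpₖ₋₁ + pₖ₋₂, qₖ = aₖqₖ₋₁ + qₖ₋₂ (with p₋₁=1, p₋₂=0, q₋₁=0, q₋₂=1):
  k=0: a=9, p=9, q=1
  k=1: a=1, p=10, q=1
  k=2: a=3, p=39, q=4
  k=3: a=1, p=49, q=5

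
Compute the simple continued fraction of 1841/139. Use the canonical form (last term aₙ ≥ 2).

[13; 4, 11, 3]

1841 = 13·139 + 34
139 = 4·34 + 3
34 = 11·3 + 1
3 = 3·1 + 0  (stop)
So 1841/139 = [13; 4, 11, 3].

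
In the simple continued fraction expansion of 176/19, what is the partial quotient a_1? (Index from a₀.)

3

176 = 9·19 + 5   →  a_0 = 9
19 = 3·5 + 4   →  a_1 = 3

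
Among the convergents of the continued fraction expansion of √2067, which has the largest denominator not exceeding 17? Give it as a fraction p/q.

591/13

√2067 = [45; 2, 6, 2, 90, …] (period length 4).
Convergents:
  p_0/q_0 = 45/1
  p_1/q_1 = 91/2
  p_2/q_2 = 591/13
  p_3/q_3 = 1273/28
q_2 = 13 ≤ 17 < 28 = q_3, so the answer is 591/13.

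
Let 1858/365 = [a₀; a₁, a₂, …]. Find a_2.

1858 = 5·365 + 33   →  a_0 = 5
365 = 11·33 + 2   →  a_1 = 11
33 = 16·2 + 1   →  a_2 = 16

16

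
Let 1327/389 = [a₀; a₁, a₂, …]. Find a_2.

1327 = 3·389 + 160   →  a_0 = 3
389 = 2·160 + 69   →  a_1 = 2
160 = 2·69 + 22   →  a_2 = 2

2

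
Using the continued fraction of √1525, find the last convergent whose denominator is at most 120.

√1525 = [39; 19, 1, 1, 19, 78, …] (period length 5).
Convergents:
  p_0/q_0 = 39/1
  p_1/q_1 = 742/19
  p_2/q_2 = 781/20
  p_3/q_3 = 1523/39
  p_4/q_4 = 29718/761
q_3 = 39 ≤ 120 < 761 = q_4, so the answer is 1523/39.

1523/39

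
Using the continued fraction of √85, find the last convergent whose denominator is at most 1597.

√85 = [9; 4, 1, 1, 4, 18, …] (period length 5).
Convergents:
  p_0/q_0 = 9/1
  p_1/q_1 = 37/4
  p_2/q_2 = 46/5
  p_3/q_3 = 83/9
  p_4/q_4 = 378/41
  p_5/q_5 = 6887/747
  p_6/q_6 = 27926/3029
q_5 = 747 ≤ 1597 < 3029 = q_6, so the answer is 6887/747.

6887/747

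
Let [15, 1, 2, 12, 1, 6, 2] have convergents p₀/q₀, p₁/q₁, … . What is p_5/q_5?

4342/277

Using pₖ = aₖpₖ₋₁ + pₖ₋₂, qₖ = aₖqₖ₋₁ + qₖ₋₂ (with p₋₁=1, p₋₂=0, q₋₁=0, q₋₂=1):
  k=0: a=15, p=15, q=1
  k=1: a=1, p=16, q=1
  k=2: a=2, p=47, q=3
  k=3: a=12, p=580, q=37
  k=4: a=1, p=627, q=40
  k=5: a=6, p=4342, q=277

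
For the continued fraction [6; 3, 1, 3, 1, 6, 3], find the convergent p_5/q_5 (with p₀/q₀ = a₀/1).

Using pₖ = aₖpₖ₋₁ + pₖ₋₂, qₖ = aₖqₖ₋₁ + qₖ₋₂ (with p₋₁=1, p₋₂=0, q₋₁=0, q₋₂=1):
  k=0: a=6, p=6, q=1
  k=1: a=3, p=19, q=3
  k=2: a=1, p=25, q=4
  k=3: a=3, p=94, q=15
  k=4: a=1, p=119, q=19
  k=5: a=6, p=808, q=129

808/129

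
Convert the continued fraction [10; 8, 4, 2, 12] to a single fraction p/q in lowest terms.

9322/921

Using pₖ = aₖpₖ₋₁ + pₖ₋₂ and qₖ = aₖqₖ₋₁ + qₖ₋₂:
  k=0: a=10, p=10, q=1
  k=1: a=8, p=81, q=8
  k=2: a=4, p=334, q=33
  k=3: a=2, p=749, q=74
  k=4: a=12, p=9322, q=921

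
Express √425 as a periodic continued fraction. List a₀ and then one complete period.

a₀ = ⌊√425⌋ = 20.
With m₀=0, d₀=1 and mₖ₊₁ = dₖaₖ − mₖ, dₖ₊₁ = (n − mₖ₊₁²)/dₖ, aₖ₊₁ = ⌊(a₀+mₖ₊₁)/dₖ₊₁⌋:
  k=1: m=20, d=25, a=1
  k=2: m=5, d=16, a=1
  k=3: m=11, d=19, a=1
  k=4: m=8, d=19, a=1
  k=5: m=11, d=16, a=1
  k=6: m=5, d=25, a=1
  k=7: m=20, d=1, a=40
d=1 and a=2a₀=40 at k=7, so the next step gives (m, d) = (20, 25) again — its k=1 value — and the period has length 7.

[20; 1, 1, 1, 1, 1, 1, 40]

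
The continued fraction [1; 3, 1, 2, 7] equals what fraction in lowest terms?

Using pₖ = aₖpₖ₋₁ + pₖ₋₂ and qₖ = aₖqₖ₋₁ + qₖ₋₂:
  k=0: a=1, p=1, q=1
  k=1: a=3, p=4, q=3
  k=2: a=1, p=5, q=4
  k=3: a=2, p=14, q=11
  k=4: a=7, p=103, q=81

103/81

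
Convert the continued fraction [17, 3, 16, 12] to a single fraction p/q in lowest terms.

Using pₖ = aₖpₖ₋₁ + pₖ₋₂ and qₖ = aₖqₖ₋₁ + qₖ₋₂:
  k=0: a=17, p=17, q=1
  k=1: a=3, p=52, q=3
  k=2: a=16, p=849, q=49
  k=3: a=12, p=10240, q=591

10240/591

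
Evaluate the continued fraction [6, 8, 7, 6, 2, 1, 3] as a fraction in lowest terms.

Fold from the inside: start with 3/1.
  1 + 1/3 = 4/3
  2 + 3/4 = 11/4
  6 + 4/11 = 70/11
  7 + 11/70 = 501/70
  8 + 70/501 = 4078/501
  6 + 501/4078 = 24969/4078

24969/4078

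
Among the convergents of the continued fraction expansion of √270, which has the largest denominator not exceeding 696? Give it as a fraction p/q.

5291/322

√270 = [16; 2, 3, 6, 3, 2, 32, …] (period length 6).
Convergents:
  p_0/q_0 = 16/1
  p_1/q_1 = 33/2
  p_2/q_2 = 115/7
  p_3/q_3 = 723/44
  p_4/q_4 = 2284/139
  p_5/q_5 = 5291/322
  p_6/q_6 = 171596/10443
q_5 = 322 ≤ 696 < 10443 = q_6, so the answer is 5291/322.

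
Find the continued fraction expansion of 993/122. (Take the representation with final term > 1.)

[8; 7, 5, 1, 2]

993 = 8*122 + 17
122 = 7*17 + 3
17 = 5*3 + 2
3 = 1*2 + 1
2 = 2*1 + 0  (stop)
So 993/122 = [8; 7, 5, 1, 2].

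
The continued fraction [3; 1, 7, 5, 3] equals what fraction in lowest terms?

Fold from the inside: start with 3/1.
  5 + 1/3 = 16/3
  7 + 3/16 = 115/16
  1 + 16/115 = 131/115
  3 + 115/131 = 508/131

508/131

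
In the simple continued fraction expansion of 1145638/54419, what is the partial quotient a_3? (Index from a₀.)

1

1145638 = 21·54419 + 2839   →  a_0 = 21
54419 = 19·2839 + 478   →  a_1 = 19
2839 = 5·478 + 449   →  a_2 = 5
478 = 1·449 + 29   →  a_3 = 1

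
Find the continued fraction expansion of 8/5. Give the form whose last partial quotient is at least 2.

8 = 1×5 + 3
5 = 1×3 + 2
3 = 1×2 + 1
2 = 2×1 + 0  (stop)
So 8/5 = [1; 1, 1, 2].

[1; 1, 1, 2]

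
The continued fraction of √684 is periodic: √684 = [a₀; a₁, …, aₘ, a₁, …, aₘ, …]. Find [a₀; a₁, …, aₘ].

a₀ = ⌊√684⌋ = 26.
With m₀=0, d₀=1 and mₖ₊₁ = dₖaₖ − mₖ, dₖ₊₁ = (n − mₖ₊₁²)/dₖ, aₖ₊₁ = ⌊(a₀+mₖ₊₁)/dₖ₊₁⌋:
  k=1: m=26, d=8, a=6
  k=2: m=22, d=25, a=1
  k=3: m=3, d=27, a=1
  k=4: m=24, d=4, a=12
  k=5: m=24, d=27, a=1
  k=6: m=3, d=25, a=1
  k=7: m=22, d=8, a=6
  k=8: m=26, d=1, a=52
d=1 and a=2a₀=52 at k=8, so the next step gives (m, d) = (26, 8) again — its k=1 value — and the period has length 8.

[26; 6, 1, 1, 12, 1, 1, 6, 52]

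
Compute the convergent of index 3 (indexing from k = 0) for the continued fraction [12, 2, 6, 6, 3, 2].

Using pₖ = aₖpₖ₋₁ + pₖ₋₂, qₖ = aₖqₖ₋₁ + qₖ₋₂ (with p₋₁=1, p₋₂=0, q₋₁=0, q₋₂=1):
  k=0: a=12, p=12, q=1
  k=1: a=2, p=25, q=2
  k=2: a=6, p=162, q=13
  k=3: a=6, p=997, q=80

997/80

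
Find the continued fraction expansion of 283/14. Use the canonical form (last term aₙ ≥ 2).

[20; 4, 1, 2]

283 = 20×14 + 3
14 = 4×3 + 2
3 = 1×2 + 1
2 = 2×1 + 0  (stop)
So 283/14 = [20; 4, 1, 2].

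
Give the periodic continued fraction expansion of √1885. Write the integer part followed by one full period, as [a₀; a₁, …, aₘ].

[43; 2, 2, 2, 86]

a₀ = ⌊√1885⌋ = 43.
With m₀=0, d₀=1 and mₖ₊₁ = dₖaₖ − mₖ, dₖ₊₁ = (n − mₖ₊₁²)/dₖ, aₖ₊₁ = ⌊(a₀+mₖ₊₁)/dₖ₊₁⌋:
  k=1: m=43, d=36, a=2
  k=2: m=29, d=29, a=2
  k=3: m=29, d=36, a=2
  k=4: m=43, d=1, a=86
d=1 and a=2a₀=86 at k=4, so the next step gives (m, d) = (43, 36) again — its k=1 value — and the period has length 4.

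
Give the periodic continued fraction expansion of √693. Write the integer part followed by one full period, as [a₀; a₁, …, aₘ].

[26; 3, 12, 1, 4, 1, 12, 3, 52]

a₀ = ⌊√693⌋ = 26.
With m₀=0, d₀=1 and mₖ₊₁ = dₖaₖ − mₖ, dₖ₊₁ = (n − mₖ₊₁²)/dₖ, aₖ₊₁ = ⌊(a₀+mₖ₊₁)/dₖ₊₁⌋:
  k=1: m=26, d=17, a=3
  k=2: m=25, d=4, a=12
  k=3: m=23, d=41, a=1
  k=4: m=18, d=9, a=4
  k=5: m=18, d=41, a=1
  k=6: m=23, d=4, a=12
  k=7: m=25, d=17, a=3
  k=8: m=26, d=1, a=52
d=1 and a=2a₀=52 at k=8, so the next step gives (m, d) = (26, 17) again — its k=1 value — and the period has length 8.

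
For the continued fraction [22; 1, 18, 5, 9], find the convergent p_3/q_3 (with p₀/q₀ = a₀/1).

2203/96

Using pₖ = aₖpₖ₋₁ + pₖ₋₂, qₖ = aₖqₖ₋₁ + qₖ₋₂ (with p₋₁=1, p₋₂=0, q₋₁=0, q₋₂=1):
  k=0: a=22, p=22, q=1
  k=1: a=1, p=23, q=1
  k=2: a=18, p=436, q=19
  k=3: a=5, p=2203, q=96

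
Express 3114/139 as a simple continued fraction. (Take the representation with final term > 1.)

[22; 2, 2, 13, 2]

3114 = 22×139 + 56
139 = 2×56 + 27
56 = 2×27 + 2
27 = 13×2 + 1
2 = 2×1 + 0  (stop)
So 3114/139 = [22; 2, 2, 13, 2].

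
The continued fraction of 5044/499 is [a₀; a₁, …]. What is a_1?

5044 = 10·499 + 54   →  a_0 = 10
499 = 9·54 + 13   →  a_1 = 9

9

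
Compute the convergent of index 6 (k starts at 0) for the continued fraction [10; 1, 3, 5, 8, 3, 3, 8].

Using pₖ = aₖpₖ₋₁ + pₖ₋₂, qₖ = aₖqₖ₋₁ + qₖ₋₂ (with p₋₁=1, p₋₂=0, q₋₁=0, q₋₂=1):
  k=0: a=10, p=10, q=1
  k=1: a=1, p=11, q=1
  k=2: a=3, p=43, q=4
  k=3: a=5, p=226, q=21
  k=4: a=8, p=1851, q=172
  k=5: a=3, p=5779, q=537
  k=6: a=3, p=19188, q=1783

19188/1783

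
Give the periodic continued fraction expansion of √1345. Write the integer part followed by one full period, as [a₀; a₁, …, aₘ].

a₀ = ⌊√1345⌋ = 36.

[36; 1, 2, 14, 2, 1, 72]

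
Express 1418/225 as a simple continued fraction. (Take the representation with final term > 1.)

1418 = 6·225 + 68
225 = 3·68 + 21
68 = 3·21 + 5
21 = 4·5 + 1
5 = 5·1 + 0  (stop)
So 1418/225 = [6; 3, 3, 4, 5].

[6; 3, 3, 4, 5]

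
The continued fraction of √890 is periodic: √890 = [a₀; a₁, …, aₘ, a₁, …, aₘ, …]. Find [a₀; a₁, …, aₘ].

a₀ = ⌊√890⌋ = 29.

[29; 1, 4, 1, 58]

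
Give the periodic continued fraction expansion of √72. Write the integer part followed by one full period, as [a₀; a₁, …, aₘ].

[8; 2, 16]

a₀ = ⌊√72⌋ = 8.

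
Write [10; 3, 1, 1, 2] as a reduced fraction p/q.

185/18

Fold from the inside: start with 2/1.
  1 + 1/2 = 3/2
  1 + 2/3 = 5/3
  3 + 3/5 = 18/5
  10 + 5/18 = 185/18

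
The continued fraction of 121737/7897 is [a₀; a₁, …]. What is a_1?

121737 = 15·7897 + 3282   →  a_0 = 15
7897 = 2·3282 + 1333   →  a_1 = 2

2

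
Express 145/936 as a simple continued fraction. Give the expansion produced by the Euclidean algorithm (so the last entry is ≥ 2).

145 = 0·936 + 145
936 = 6·145 + 66
145 = 2·66 + 13
66 = 5·13 + 1
13 = 13·1 + 0  (stop)
So 145/936 = [0; 6, 2, 5, 13].

[0; 6, 2, 5, 13]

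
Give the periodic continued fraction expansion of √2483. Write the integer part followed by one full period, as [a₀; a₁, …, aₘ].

[49; 1, 4, 1, 6, 1, 4, 1, 98]

a₀ = ⌊√2483⌋ = 49.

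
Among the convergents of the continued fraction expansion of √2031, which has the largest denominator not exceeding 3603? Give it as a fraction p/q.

√2031 = [45; 15, 90, …] (period length 2).
Convergents:
  p_0/q_0 = 45/1
  p_1/q_1 = 676/15
  p_2/q_2 = 60885/1351
  p_3/q_3 = 913951/20280
q_2 = 1351 ≤ 3603 < 20280 = q_3, so the answer is 60885/1351.

60885/1351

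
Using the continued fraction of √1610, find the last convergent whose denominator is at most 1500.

√1610 = [40; 8, 80, …] (period length 2).
Convergents:
  p_0/q_0 = 40/1
  p_1/q_1 = 321/8
  p_2/q_2 = 25720/641
  p_3/q_3 = 206081/5136
q_2 = 641 ≤ 1500 < 5136 = q_3, so the answer is 25720/641.

25720/641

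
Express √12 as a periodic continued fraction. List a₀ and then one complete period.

a₀ = ⌊√12⌋ = 3.
With m₀=0, d₀=1 and mₖ₊₁ = dₖaₖ − mₖ, dₖ₊₁ = (n − mₖ₊₁²)/dₖ, aₖ₊₁ = ⌊(a₀+mₖ₊₁)/dₖ₊₁⌋:
  k=1: m=3, d=3, a=2
  k=2: m=3, d=1, a=6
d=1 and a=2a₀=6 at k=2, so the next step gives (m, d) = (3, 3) again — its k=1 value — and the period has length 2.

[3; 2, 6]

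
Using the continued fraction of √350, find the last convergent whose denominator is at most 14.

√350 = [18; 1, 2, 2, 2, 1, 36, …] (period length 6).
Convergents:
  p_0/q_0 = 18/1
  p_1/q_1 = 19/1
  p_2/q_2 = 56/3
  p_3/q_3 = 131/7
  p_4/q_4 = 318/17
q_3 = 7 ≤ 14 < 17 = q_4, so the answer is 131/7.

131/7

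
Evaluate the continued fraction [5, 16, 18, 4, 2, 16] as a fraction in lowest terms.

Fold from the inside: start with 16/1.
  2 + 1/16 = 33/16
  4 + 16/33 = 148/33
  18 + 33/148 = 2697/148
  16 + 148/2697 = 43300/2697
  5 + 2697/43300 = 219197/43300

219197/43300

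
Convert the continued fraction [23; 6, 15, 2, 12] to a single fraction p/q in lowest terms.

Fold from the inside: start with 12/1.
  2 + 1/12 = 25/12
  15 + 12/25 = 387/25
  6 + 25/387 = 2347/387
  23 + 387/2347 = 54368/2347

54368/2347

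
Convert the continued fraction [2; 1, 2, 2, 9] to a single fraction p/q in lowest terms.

Using pₖ = aₖpₖ₋₁ + pₖ₋₂ and qₖ = aₖqₖ₋₁ + qₖ₋₂:
  k=0: a=2, p=2, q=1
  k=1: a=1, p=3, q=1
  k=2: a=2, p=8, q=3
  k=3: a=2, p=19, q=7
  k=4: a=9, p=179, q=66

179/66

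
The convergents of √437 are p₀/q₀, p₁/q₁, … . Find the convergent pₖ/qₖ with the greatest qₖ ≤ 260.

√437 = [20; 1, 9, 2, 9, 1, 40, …] (period length 6).
Convergents:
  p_0/q_0 = 20/1
  p_1/q_1 = 21/1
  p_2/q_2 = 209/10
  p_3/q_3 = 439/21
  p_4/q_4 = 4160/199
  p_5/q_5 = 4599/220
  p_6/q_6 = 188120/8999
q_5 = 220 ≤ 260 < 8999 = q_6, so the answer is 4599/220.

4599/220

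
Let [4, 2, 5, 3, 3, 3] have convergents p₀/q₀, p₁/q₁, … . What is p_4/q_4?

517/116

Using pₖ = aₖpₖ₋₁ + pₖ₋₂, qₖ = aₖqₖ₋₁ + qₖ₋₂ (with p₋₁=1, p₋₂=0, q₋₁=0, q₋₂=1):
  k=0: a=4, p=4, q=1
  k=1: a=2, p=9, q=2
  k=2: a=5, p=49, q=11
  k=3: a=3, p=156, q=35
  k=4: a=3, p=517, q=116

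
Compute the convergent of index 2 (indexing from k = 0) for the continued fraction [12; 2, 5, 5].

137/11

Using pₖ = aₖpₖ₋₁ + pₖ₋₂, qₖ = aₖqₖ₋₁ + qₖ₋₂ (with p₋₁=1, p₋₂=0, q₋₁=0, q₋₂=1):
  k=0: a=12, p=12, q=1
  k=1: a=2, p=25, q=2
  k=2: a=5, p=137, q=11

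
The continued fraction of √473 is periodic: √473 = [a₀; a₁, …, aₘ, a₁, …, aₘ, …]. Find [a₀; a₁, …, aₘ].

a₀ = ⌊√473⌋ = 21.
With m₀=0, d₀=1 and mₖ₊₁ = dₖaₖ − mₖ, dₖ₊₁ = (n − mₖ₊₁²)/dₖ, aₖ₊₁ = ⌊(a₀+mₖ₊₁)/dₖ₊₁⌋:
  k=1: m=21, d=32, a=1
  k=2: m=11, d=11, a=2
  k=3: m=11, d=32, a=1
  k=4: m=21, d=1, a=42
d=1 and a=2a₀=42 at k=4, so the next step gives (m, d) = (21, 32) again — its k=1 value — and the period has length 4.

[21; 1, 2, 1, 42]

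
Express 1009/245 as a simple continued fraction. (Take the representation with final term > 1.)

[4; 8, 2, 4, 3]

1009 = 4×245 + 29
245 = 8×29 + 13
29 = 2×13 + 3
13 = 4×3 + 1
3 = 3×1 + 0  (stop)
So 1009/245 = [4; 8, 2, 4, 3].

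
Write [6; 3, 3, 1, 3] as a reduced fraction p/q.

Fold from the inside: start with 3/1.
  1 + 1/3 = 4/3
  3 + 3/4 = 15/4
  3 + 4/15 = 49/15
  6 + 15/49 = 309/49

309/49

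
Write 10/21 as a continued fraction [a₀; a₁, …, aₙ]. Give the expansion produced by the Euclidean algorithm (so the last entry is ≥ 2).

10 = 0*21 + 10
21 = 2*10 + 1
10 = 10*1 + 0  (stop)
So 10/21 = [0; 2, 10].

[0; 2, 10]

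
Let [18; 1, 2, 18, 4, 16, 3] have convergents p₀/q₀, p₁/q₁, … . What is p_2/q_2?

56/3

Using pₖ = aₖpₖ₋₁ + pₖ₋₂, qₖ = aₖqₖ₋₁ + qₖ₋₂ (with p₋₁=1, p₋₂=0, q₋₁=0, q₋₂=1):
  k=0: a=18, p=18, q=1
  k=1: a=1, p=19, q=1
  k=2: a=2, p=56, q=3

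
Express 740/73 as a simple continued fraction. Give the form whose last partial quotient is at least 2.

740 = 10·73 + 10
73 = 7·10 + 3
10 = 3·3 + 1
3 = 3·1 + 0  (stop)
So 740/73 = [10; 7, 3, 3].

[10; 7, 3, 3]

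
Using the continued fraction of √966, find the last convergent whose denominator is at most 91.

√966 = [31; 12, 2, 2, 2, 12, 62, …] (period length 6).
Convergents:
  p_0/q_0 = 31/1
  p_1/q_1 = 373/12
  p_2/q_2 = 777/25
  p_3/q_3 = 1927/62
  p_4/q_4 = 4631/149
q_3 = 62 ≤ 91 < 149 = q_4, so the answer is 1927/62.

1927/62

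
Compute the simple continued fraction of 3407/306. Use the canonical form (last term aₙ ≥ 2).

[11; 7, 2, 6, 3]

3407 = 11×306 + 41
306 = 7×41 + 19
41 = 2×19 + 3
19 = 6×3 + 1
3 = 3×1 + 0  (stop)
So 3407/306 = [11; 7, 2, 6, 3].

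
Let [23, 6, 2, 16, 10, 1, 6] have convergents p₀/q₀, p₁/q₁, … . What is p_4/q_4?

Using pₖ = aₖpₖ₋₁ + pₖ₋₂, qₖ = aₖqₖ₋₁ + qₖ₋₂ (with p₋₁=1, p₋₂=0, q₋₁=0, q₋₂=1):
  k=0: a=23, p=23, q=1
  k=1: a=6, p=139, q=6
  k=2: a=2, p=301, q=13
  k=3: a=16, p=4955, q=214
  k=4: a=10, p=49851, q=2153

49851/2153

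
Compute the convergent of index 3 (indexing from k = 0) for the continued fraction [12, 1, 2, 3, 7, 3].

Using pₖ = aₖpₖ₋₁ + pₖ₋₂, qₖ = aₖqₖ₋₁ + qₖ₋₂ (with p₋₁=1, p₋₂=0, q₋₁=0, q₋₂=1):
  k=0: a=12, p=12, q=1
  k=1: a=1, p=13, q=1
  k=2: a=2, p=38, q=3
  k=3: a=3, p=127, q=10

127/10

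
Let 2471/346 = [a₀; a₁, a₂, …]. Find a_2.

16

2471 = 7·346 + 49   →  a_0 = 7
346 = 7·49 + 3   →  a_1 = 7
49 = 16·3 + 1   →  a_2 = 16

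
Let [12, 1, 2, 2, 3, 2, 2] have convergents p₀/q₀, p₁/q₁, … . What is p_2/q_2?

Using pₖ = aₖpₖ₋₁ + pₖ₋₂, qₖ = aₖqₖ₋₁ + qₖ₋₂ (with p₋₁=1, p₋₂=0, q₋₁=0, q₋₂=1):
  k=0: a=12, p=12, q=1
  k=1: a=1, p=13, q=1
  k=2: a=2, p=38, q=3

38/3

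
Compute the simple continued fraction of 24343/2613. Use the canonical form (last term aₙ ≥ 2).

[9; 3, 6, 8, 2, 3, 2]

24343 = 9·2613 + 826
2613 = 3·826 + 135
826 = 6·135 + 16
135 = 8·16 + 7
16 = 2·7 + 2
7 = 3·2 + 1
2 = 2·1 + 0  (stop)
So 24343/2613 = [9; 3, 6, 8, 2, 3, 2].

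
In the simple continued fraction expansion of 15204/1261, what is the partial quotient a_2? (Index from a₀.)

1

15204 = 12·1261 + 72   →  a_0 = 12
1261 = 17·72 + 37   →  a_1 = 17
72 = 1·37 + 35   →  a_2 = 1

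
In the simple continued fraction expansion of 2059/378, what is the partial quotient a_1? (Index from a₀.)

2

2059 = 5·378 + 169   →  a_0 = 5
378 = 2·169 + 40   →  a_1 = 2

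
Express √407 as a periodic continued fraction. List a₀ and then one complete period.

a₀ = ⌊√407⌋ = 20.
With m₀=0, d₀=1 and mₖ₊₁ = dₖaₖ − mₖ, dₖ₊₁ = (n − mₖ₊₁²)/dₖ, aₖ₊₁ = ⌊(a₀+mₖ₊₁)/dₖ₊₁⌋:
  k=1: m=20, d=7, a=5
  k=2: m=15, d=26, a=1
  k=3: m=11, d=11, a=2
  k=4: m=11, d=26, a=1
  k=5: m=15, d=7, a=5
  k=6: m=20, d=1, a=40
d=1 and a=2a₀=40 at k=6, so the next step gives (m, d) = (20, 7) again — its k=1 value — and the period has length 6.

[20; 5, 1, 2, 1, 5, 40]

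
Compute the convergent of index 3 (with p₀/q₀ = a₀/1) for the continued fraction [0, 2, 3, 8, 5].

25/58

Using pₖ = aₖpₖ₋₁ + pₖ₋₂, qₖ = aₖqₖ₋₁ + qₖ₋₂ (with p₋₁=1, p₋₂=0, q₋₁=0, q₋₂=1):
  k=0: a=0, p=0, q=1
  k=1: a=2, p=1, q=2
  k=2: a=3, p=3, q=7
  k=3: a=8, p=25, q=58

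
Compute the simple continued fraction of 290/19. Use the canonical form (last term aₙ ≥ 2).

290 = 15*19 + 5
19 = 3*5 + 4
5 = 1*4 + 1
4 = 4*1 + 0  (stop)
So 290/19 = [15; 3, 1, 4].

[15; 3, 1, 4]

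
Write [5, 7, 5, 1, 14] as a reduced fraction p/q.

3279/638

Fold from the inside: start with 14/1.
  1 + 1/14 = 15/14
  5 + 14/15 = 89/15
  7 + 15/89 = 638/89
  5 + 89/638 = 3279/638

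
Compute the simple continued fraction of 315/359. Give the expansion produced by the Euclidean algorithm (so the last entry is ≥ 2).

[0; 1, 7, 6, 3, 2]

315 = 0×359 + 315
359 = 1×315 + 44
315 = 7×44 + 7
44 = 6×7 + 2
7 = 3×2 + 1
2 = 2×1 + 0  (stop)
So 315/359 = [0; 1, 7, 6, 3, 2].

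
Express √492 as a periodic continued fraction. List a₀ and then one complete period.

a₀ = ⌊√492⌋ = 22.

[22; 5, 1, 1, 10, 1, 1, 5, 44]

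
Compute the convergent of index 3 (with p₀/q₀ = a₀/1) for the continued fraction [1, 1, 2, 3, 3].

Using pₖ = aₖpₖ₋₁ + pₖ₋₂, qₖ = aₖqₖ₋₁ + qₖ₋₂ (with p₋₁=1, p₋₂=0, q₋₁=0, q₋₂=1):
  k=0: a=1, p=1, q=1
  k=1: a=1, p=2, q=1
  k=2: a=2, p=5, q=3
  k=3: a=3, p=17, q=10

17/10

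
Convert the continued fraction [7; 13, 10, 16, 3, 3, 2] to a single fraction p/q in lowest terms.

349741/49424

Fold from the inside: start with 2/1.
  3 + 1/2 = 7/2
  3 + 2/7 = 23/7
  16 + 7/23 = 375/23
  10 + 23/375 = 3773/375
  13 + 375/3773 = 49424/3773
  7 + 3773/49424 = 349741/49424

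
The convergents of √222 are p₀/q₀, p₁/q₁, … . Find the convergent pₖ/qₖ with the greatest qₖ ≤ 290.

√222 = [14; 1, 8, 1, 28, …] (period length 4).
Convergents:
  p_0/q_0 = 14/1
  p_1/q_1 = 15/1
  p_2/q_2 = 134/9
  p_3/q_3 = 149/10
  p_4/q_4 = 4306/289
  p_5/q_5 = 4455/299
q_4 = 289 ≤ 290 < 299 = q_5, so the answer is 4306/289.

4306/289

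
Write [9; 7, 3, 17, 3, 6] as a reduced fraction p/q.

Fold from the inside: start with 6/1.
  3 + 1/6 = 19/6
  17 + 6/19 = 329/19
  3 + 19/329 = 1006/329
  7 + 329/1006 = 7371/1006
  9 + 1006/7371 = 67345/7371

67345/7371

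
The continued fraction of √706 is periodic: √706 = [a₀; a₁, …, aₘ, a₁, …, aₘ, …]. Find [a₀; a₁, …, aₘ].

a₀ = ⌊√706⌋ = 26.
With m₀=0, d₀=1 and mₖ₊₁ = dₖaₖ − mₖ, dₖ₊₁ = (n − mₖ₊₁²)/dₖ, aₖ₊₁ = ⌊(a₀+mₖ₊₁)/dₖ₊₁⌋:
  k=1: m=26, d=30, a=1
  k=2: m=4, d=23, a=1
  k=3: m=19, d=15, a=3
  k=4: m=26, d=2, a=26
  k=5: m=26, d=15, a=3
  k=6: m=19, d=23, a=1
  k=7: m=4, d=30, a=1
  k=8: m=26, d=1, a=52
d=1 and a=2a₀=52 at k=8, so the next step gives (m, d) = (26, 30) again — its k=1 value — and the period has length 8.

[26; 1, 1, 3, 26, 3, 1, 1, 52]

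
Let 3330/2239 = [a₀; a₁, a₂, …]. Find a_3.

7

3330 = 1·2239 + 1091   →  a_0 = 1
2239 = 2·1091 + 57   →  a_1 = 2
1091 = 19·57 + 8   →  a_2 = 19
57 = 7·8 + 1   →  a_3 = 7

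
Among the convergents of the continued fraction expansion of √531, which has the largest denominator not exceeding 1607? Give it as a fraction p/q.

24403/1059

√531 = [23; 23, 46, …] (period length 2).
Convergents:
  p_0/q_0 = 23/1
  p_1/q_1 = 530/23
  p_2/q_2 = 24403/1059
  p_3/q_3 = 561799/24380
q_2 = 1059 ≤ 1607 < 24380 = q_3, so the answer is 24403/1059.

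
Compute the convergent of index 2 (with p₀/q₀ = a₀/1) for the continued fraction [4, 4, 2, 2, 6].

Using pₖ = aₖpₖ₋₁ + pₖ₋₂, qₖ = aₖqₖ₋₁ + qₖ₋₂ (with p₋₁=1, p₋₂=0, q₋₁=0, q₋₂=1):
  k=0: a=4, p=4, q=1
  k=1: a=4, p=17, q=4
  k=2: a=2, p=38, q=9

38/9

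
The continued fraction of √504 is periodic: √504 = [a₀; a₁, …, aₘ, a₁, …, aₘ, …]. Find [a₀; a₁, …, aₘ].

a₀ = ⌊√504⌋ = 22.
With m₀=0, d₀=1 and mₖ₊₁ = dₖaₖ − mₖ, dₖ₊₁ = (n − mₖ₊₁²)/dₖ, aₖ₊₁ = ⌊(a₀+mₖ₊₁)/dₖ₊₁⌋:
  k=1: m=22, d=20, a=2
  k=2: m=18, d=9, a=4
  k=3: m=18, d=20, a=2
  k=4: m=22, d=1, a=44
d=1 and a=2a₀=44 at k=4, so the next step gives (m, d) = (22, 20) again — its k=1 value — and the period has length 4.

[22; 2, 4, 2, 44]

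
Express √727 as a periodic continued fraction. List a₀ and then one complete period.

[26; 1, 25, 1, 52]

a₀ = ⌊√727⌋ = 26.
With m₀=0, d₀=1 and mₖ₊₁ = dₖaₖ − mₖ, dₖ₊₁ = (n − mₖ₊₁²)/dₖ, aₖ₊₁ = ⌊(a₀+mₖ₊₁)/dₖ₊₁⌋:
  k=1: m=26, d=51, a=1
  k=2: m=25, d=2, a=25
  k=3: m=25, d=51, a=1
  k=4: m=26, d=1, a=52
d=1 and a=2a₀=52 at k=4, so the next step gives (m, d) = (26, 51) again — its k=1 value — and the period has length 4.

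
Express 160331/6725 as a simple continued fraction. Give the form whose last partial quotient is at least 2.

160331 = 23×6725 + 5656
6725 = 1×5656 + 1069
5656 = 5×1069 + 311
1069 = 3×311 + 136
311 = 2×136 + 39
136 = 3×39 + 19
39 = 2×19 + 1
19 = 19×1 + 0  (stop)
So 160331/6725 = [23; 1, 5, 3, 2, 3, 2, 19].

[23; 1, 5, 3, 2, 3, 2, 19]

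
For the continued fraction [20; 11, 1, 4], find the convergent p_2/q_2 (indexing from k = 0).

Using pₖ = aₖpₖ₋₁ + pₖ₋₂, qₖ = aₖqₖ₋₁ + qₖ₋₂ (with p₋₁=1, p₋₂=0, q₋₁=0, q₋₂=1):
  k=0: a=20, p=20, q=1
  k=1: a=11, p=221, q=11
  k=2: a=1, p=241, q=12

241/12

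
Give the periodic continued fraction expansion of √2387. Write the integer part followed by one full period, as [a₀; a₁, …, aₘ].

a₀ = ⌊√2387⌋ = 48.

[48; 1, 5, 1, 96]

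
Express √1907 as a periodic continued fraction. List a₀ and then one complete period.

[43; 1, 2, 43, 2, 1, 86]

a₀ = ⌊√1907⌋ = 43.
With m₀=0, d₀=1 and mₖ₊₁ = dₖaₖ − mₖ, dₖ₊₁ = (n − mₖ₊₁²)/dₖ, aₖ₊₁ = ⌊(a₀+mₖ₊₁)/dₖ₊₁⌋:
  k=1: m=43, d=58, a=1
  k=2: m=15, d=29, a=2
  k=3: m=43, d=2, a=43
  k=4: m=43, d=29, a=2
  k=5: m=15, d=58, a=1
  k=6: m=43, d=1, a=86
d=1 and a=2a₀=86 at k=6, so the next step gives (m, d) = (43, 58) again — its k=1 value — and the period has length 6.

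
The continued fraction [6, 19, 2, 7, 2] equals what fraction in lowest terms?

3770/623

Using pₖ = aₖpₖ₋₁ + pₖ₋₂ and qₖ = aₖqₖ₋₁ + qₖ₋₂:
  k=0: a=6, p=6, q=1
  k=1: a=19, p=115, q=19
  k=2: a=2, p=236, q=39
  k=3: a=7, p=1767, q=292
  k=4: a=2, p=3770, q=623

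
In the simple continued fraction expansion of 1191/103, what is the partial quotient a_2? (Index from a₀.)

1

1191 = 11·103 + 58   →  a_0 = 11
103 = 1·58 + 45   →  a_1 = 1
58 = 1·45 + 13   →  a_2 = 1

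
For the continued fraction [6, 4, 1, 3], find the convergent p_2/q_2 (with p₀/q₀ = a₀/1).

31/5

Using pₖ = aₖpₖ₋₁ + pₖ₋₂, qₖ = aₖqₖ₋₁ + qₖ₋₂ (with p₋₁=1, p₋₂=0, q₋₁=0, q₋₂=1):
  k=0: a=6, p=6, q=1
  k=1: a=4, p=25, q=4
  k=2: a=1, p=31, q=5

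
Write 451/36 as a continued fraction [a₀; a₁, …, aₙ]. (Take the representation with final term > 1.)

451 = 12*36 + 19
36 = 1*19 + 17
19 = 1*17 + 2
17 = 8*2 + 1
2 = 2*1 + 0  (stop)
So 451/36 = [12; 1, 1, 8, 2].

[12; 1, 1, 8, 2]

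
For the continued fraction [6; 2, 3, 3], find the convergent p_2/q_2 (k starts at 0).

45/7

Using pₖ = aₖpₖ₋₁ + pₖ₋₂, qₖ = aₖqₖ₋₁ + qₖ₋₂ (with p₋₁=1, p₋₂=0, q₋₁=0, q₋₂=1):
  k=0: a=6, p=6, q=1
  k=1: a=2, p=13, q=2
  k=2: a=3, p=45, q=7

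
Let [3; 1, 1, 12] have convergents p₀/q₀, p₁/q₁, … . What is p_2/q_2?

Using pₖ = aₖpₖ₋₁ + pₖ₋₂, qₖ = aₖqₖ₋₁ + qₖ₋₂ (with p₋₁=1, p₋₂=0, q₋₁=0, q₋₂=1):
  k=0: a=3, p=3, q=1
  k=1: a=1, p=4, q=1
  k=2: a=1, p=7, q=2

7/2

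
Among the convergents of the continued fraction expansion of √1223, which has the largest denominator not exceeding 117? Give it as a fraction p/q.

1224/35

√1223 = [34; 1, 33, 1, 68, …] (period length 4).
Convergents:
  p_0/q_0 = 34/1
  p_1/q_1 = 35/1
  p_2/q_2 = 1189/34
  p_3/q_3 = 1224/35
  p_4/q_4 = 84421/2414
q_3 = 35 ≤ 117 < 2414 = q_4, so the answer is 1224/35.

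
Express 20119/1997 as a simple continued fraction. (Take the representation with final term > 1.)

20119 = 10×1997 + 149
1997 = 13×149 + 60
149 = 2×60 + 29
60 = 2×29 + 2
29 = 14×2 + 1
2 = 2×1 + 0  (stop)
So 20119/1997 = [10; 13, 2, 2, 14, 2].

[10; 13, 2, 2, 14, 2]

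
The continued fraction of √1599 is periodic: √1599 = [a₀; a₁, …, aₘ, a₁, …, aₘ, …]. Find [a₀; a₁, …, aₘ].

[39; 1, 78]

a₀ = ⌊√1599⌋ = 39.
With m₀=0, d₀=1 and mₖ₊₁ = dₖaₖ − mₖ, dₖ₊₁ = (n − mₖ₊₁²)/dₖ, aₖ₊₁ = ⌊(a₀+mₖ₊₁)/dₖ₊₁⌋:
  k=1: m=39, d=78, a=1
  k=2: m=39, d=1, a=78
d=1 and a=2a₀=78 at k=2, so the next step gives (m, d) = (39, 78) again — its k=1 value — and the period has length 2.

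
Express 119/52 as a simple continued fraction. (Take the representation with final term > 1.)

119 = 2×52 + 15
52 = 3×15 + 7
15 = 2×7 + 1
7 = 7×1 + 0  (stop)
So 119/52 = [2; 3, 2, 7].

[2; 3, 2, 7]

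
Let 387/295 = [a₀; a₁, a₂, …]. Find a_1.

387 = 1·295 + 92   →  a_0 = 1
295 = 3·92 + 19   →  a_1 = 3

3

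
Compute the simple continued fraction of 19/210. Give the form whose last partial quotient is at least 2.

[0; 11, 19]

19 = 0×210 + 19
210 = 11×19 + 1
19 = 19×1 + 0  (stop)
So 19/210 = [0; 11, 19].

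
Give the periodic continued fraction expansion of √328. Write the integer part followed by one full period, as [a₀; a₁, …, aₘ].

[18; 9, 36]

a₀ = ⌊√328⌋ = 18.
With m₀=0, d₀=1 and mₖ₊₁ = dₖaₖ − mₖ, dₖ₊₁ = (n − mₖ₊₁²)/dₖ, aₖ₊₁ = ⌊(a₀+mₖ₊₁)/dₖ₊₁⌋:
  k=1: m=18, d=4, a=9
  k=2: m=18, d=1, a=36
d=1 and a=2a₀=36 at k=2, so the next step gives (m, d) = (18, 4) again — its k=1 value — and the period has length 2.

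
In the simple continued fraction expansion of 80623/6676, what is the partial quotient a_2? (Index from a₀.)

15

80623 = 12·6676 + 511   →  a_0 = 12
6676 = 13·511 + 33   →  a_1 = 13
511 = 15·33 + 16   →  a_2 = 15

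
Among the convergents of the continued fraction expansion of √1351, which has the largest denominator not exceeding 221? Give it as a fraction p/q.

√1351 = [36; 1, 3, 10, 3, 1, 72, …] (period length 6).
Convergents:
  p_0/q_0 = 36/1
  p_1/q_1 = 37/1
  p_2/q_2 = 147/4
  p_3/q_3 = 1507/41
  p_4/q_4 = 4668/127
  p_5/q_5 = 6175/168
  p_6/q_6 = 449268/12223
q_5 = 168 ≤ 221 < 12223 = q_6, so the answer is 6175/168.

6175/168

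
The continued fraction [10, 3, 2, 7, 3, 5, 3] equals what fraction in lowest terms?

28437/2764

Using pₖ = aₖpₖ₋₁ + pₖ₋₂ and qₖ = aₖqₖ₋₁ + qₖ₋₂:
  k=0: a=10, p=10, q=1
  k=1: a=3, p=31, q=3
  k=2: a=2, p=72, q=7
  k=3: a=7, p=535, q=52
  k=4: a=3, p=1677, q=163
  k=5: a=5, p=8920, q=867
  k=6: a=3, p=28437, q=2764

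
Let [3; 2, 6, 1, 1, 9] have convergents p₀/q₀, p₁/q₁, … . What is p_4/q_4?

97/28

Using pₖ = aₖpₖ₋₁ + pₖ₋₂, qₖ = aₖqₖ₋₁ + qₖ₋₂ (with p₋₁=1, p₋₂=0, q₋₁=0, q₋₂=1):
  k=0: a=3, p=3, q=1
  k=1: a=2, p=7, q=2
  k=2: a=6, p=45, q=13
  k=3: a=1, p=52, q=15
  k=4: a=1, p=97, q=28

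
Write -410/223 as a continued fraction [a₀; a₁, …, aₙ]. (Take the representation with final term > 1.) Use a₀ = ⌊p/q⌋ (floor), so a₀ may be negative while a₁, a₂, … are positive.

-410 = -2×223 + 36
223 = 6×36 + 7
36 = 5×7 + 1
7 = 7×1 + 0  (stop)
So -410/223 = [-2; 6, 5, 7].

[-2; 6, 5, 7]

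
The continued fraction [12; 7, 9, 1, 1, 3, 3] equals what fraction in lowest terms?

Fold from the inside: start with 3/1.
  3 + 1/3 = 10/3
  1 + 3/10 = 13/10
  1 + 10/13 = 23/13
  9 + 13/23 = 220/23
  7 + 23/220 = 1563/220
  12 + 220/1563 = 18976/1563

18976/1563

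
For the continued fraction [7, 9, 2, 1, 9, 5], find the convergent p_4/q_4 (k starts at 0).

1926/271

Using pₖ = aₖpₖ₋₁ + pₖ₋₂, qₖ = aₖqₖ₋₁ + qₖ₋₂ (with p₋₁=1, p₋₂=0, q₋₁=0, q₋₂=1):
  k=0: a=7, p=7, q=1
  k=1: a=9, p=64, q=9
  k=2: a=2, p=135, q=19
  k=3: a=1, p=199, q=28
  k=4: a=9, p=1926, q=271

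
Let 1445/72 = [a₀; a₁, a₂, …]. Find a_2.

2

1445 = 20·72 + 5   →  a_0 = 20
72 = 14·5 + 2   →  a_1 = 14
5 = 2·2 + 1   →  a_2 = 2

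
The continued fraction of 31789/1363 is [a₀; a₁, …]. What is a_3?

31789 = 23·1363 + 440   →  a_0 = 23
1363 = 3·440 + 43   →  a_1 = 3
440 = 10·43 + 10   →  a_2 = 10
43 = 4·10 + 3   →  a_3 = 4

4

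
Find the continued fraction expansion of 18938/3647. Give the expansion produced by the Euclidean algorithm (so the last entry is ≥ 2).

[5; 5, 5, 3, 14, 3]

18938 = 5·3647 + 703
3647 = 5·703 + 132
703 = 5·132 + 43
132 = 3·43 + 3
43 = 14·3 + 1
3 = 3·1 + 0  (stop)
So 18938/3647 = [5; 5, 5, 3, 14, 3].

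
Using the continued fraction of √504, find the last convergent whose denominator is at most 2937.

√504 = [22; 2, 4, 2, 44, …] (period length 4).
Convergents:
  p_0/q_0 = 22/1
  p_1/q_1 = 45/2
  p_2/q_2 = 202/9
  p_3/q_3 = 449/20
  p_4/q_4 = 19958/889
  p_5/q_5 = 40365/1798
  p_6/q_6 = 181418/8081
q_5 = 1798 ≤ 2937 < 8081 = q_6, so the answer is 40365/1798.

40365/1798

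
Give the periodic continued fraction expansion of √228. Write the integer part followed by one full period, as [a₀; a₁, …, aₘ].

a₀ = ⌊√228⌋ = 15.
With m₀=0, d₀=1 and mₖ₊₁ = dₖaₖ − mₖ, dₖ₊₁ = (n − mₖ₊₁²)/dₖ, aₖ₊₁ = ⌊(a₀+mₖ₊₁)/dₖ₊₁⌋:
  k=1: m=15, d=3, a=10
  k=2: m=15, d=1, a=30
d=1 and a=2a₀=30 at k=2, so the next step gives (m, d) = (15, 3) again — its k=1 value — and the period has length 2.

[15; 10, 30]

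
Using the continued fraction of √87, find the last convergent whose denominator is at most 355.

√87 = [9; 3, 18, …] (period length 2).
Convergents:
  p_0/q_0 = 9/1
  p_1/q_1 = 28/3
  p_2/q_2 = 513/55
  p_3/q_3 = 1567/168
  p_4/q_4 = 28719/3079
q_3 = 168 ≤ 355 < 3079 = q_4, so the answer is 1567/168.

1567/168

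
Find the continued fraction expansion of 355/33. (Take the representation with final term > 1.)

355 = 10×33 + 25
33 = 1×25 + 8
25 = 3×8 + 1
8 = 8×1 + 0  (stop)
So 355/33 = [10; 1, 3, 8].

[10; 1, 3, 8]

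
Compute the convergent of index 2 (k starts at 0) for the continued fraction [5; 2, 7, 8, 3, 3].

Using pₖ = aₖpₖ₋₁ + pₖ₋₂, qₖ = aₖqₖ₋₁ + qₖ₋₂ (with p₋₁=1, p₋₂=0, q₋₁=0, q₋₂=1):
  k=0: a=5, p=5, q=1
  k=1: a=2, p=11, q=2
  k=2: a=7, p=82, q=15

82/15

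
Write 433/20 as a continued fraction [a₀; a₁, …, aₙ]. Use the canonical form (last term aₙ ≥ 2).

[21; 1, 1, 1, 6]

433 = 21*20 + 13
20 = 1*13 + 7
13 = 1*7 + 6
7 = 1*6 + 1
6 = 6*1 + 0  (stop)
So 433/20 = [21; 1, 1, 1, 6].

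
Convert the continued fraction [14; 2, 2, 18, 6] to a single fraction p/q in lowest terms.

Fold from the inside: start with 6/1.
  18 + 1/6 = 109/6
  2 + 6/109 = 224/109
  2 + 109/224 = 557/224
  14 + 224/557 = 8022/557

8022/557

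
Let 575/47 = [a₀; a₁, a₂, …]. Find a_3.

1

575 = 12·47 + 11   →  a_0 = 12
47 = 4·11 + 3   →  a_1 = 4
11 = 3·3 + 2   →  a_2 = 3
3 = 1·2 + 1   →  a_3 = 1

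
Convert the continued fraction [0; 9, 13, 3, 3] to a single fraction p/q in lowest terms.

Using pₖ = aₖpₖ₋₁ + pₖ₋₂ and qₖ = aₖqₖ₋₁ + qₖ₋₂:
  k=0: a=0, p=0, q=1
  k=1: a=9, p=1, q=9
  k=2: a=13, p=13, q=118
  k=3: a=3, p=40, q=363
  k=4: a=3, p=133, q=1207

133/1207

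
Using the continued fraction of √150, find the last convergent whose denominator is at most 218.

1188/97

√150 = [12; 4, 24, …] (period length 2).
Convergents:
  p_0/q_0 = 12/1
  p_1/q_1 = 49/4
  p_2/q_2 = 1188/97
  p_3/q_3 = 4801/392
q_2 = 97 ≤ 218 < 392 = q_3, so the answer is 1188/97.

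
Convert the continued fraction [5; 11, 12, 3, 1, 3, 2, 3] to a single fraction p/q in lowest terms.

Using pₖ = aₖpₖ₋₁ + pₖ₋₂ and qₖ = aₖqₖ₋₁ + qₖ₋₂:
  k=0: a=5, p=5, q=1
  k=1: a=11, p=56, q=11
  k=2: a=12, p=677, q=133
  k=3: a=3, p=2087, q=410
  k=4: a=1, p=2764, q=543
  k=5: a=3, p=10379, q=2039
  k=6: a=2, p=23522, q=4621
  k=7: a=3, p=80945, q=15902

80945/15902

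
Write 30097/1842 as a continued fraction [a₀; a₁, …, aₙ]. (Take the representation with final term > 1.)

[16; 2, 1, 17, 1, 15, 2]

30097 = 16·1842 + 625
1842 = 2·625 + 592
625 = 1·592 + 33
592 = 17·33 + 31
33 = 1·31 + 2
31 = 15·2 + 1
2 = 2·1 + 0  (stop)
So 30097/1842 = [16; 2, 1, 17, 1, 15, 2].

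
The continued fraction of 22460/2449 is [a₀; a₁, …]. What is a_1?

5

22460 = 9·2449 + 419   →  a_0 = 9
2449 = 5·419 + 354   →  a_1 = 5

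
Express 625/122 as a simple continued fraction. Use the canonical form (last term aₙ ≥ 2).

625 = 5·122 + 15
122 = 8·15 + 2
15 = 7·2 + 1
2 = 2·1 + 0  (stop)
So 625/122 = [5; 8, 7, 2].

[5; 8, 7, 2]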